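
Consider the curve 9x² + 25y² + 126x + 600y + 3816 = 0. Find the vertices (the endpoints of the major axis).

(-12, -12) and (-2, -12)

Collect terms: 9(x² + 14x) + 25(y² + 24y) = -3816
Complete the square: 9(x + 7)² + 25(y + 12)² = -3816 + 441 + 3600 = 225
Divide by 225: (x + 7)²/25 + (y + 12)²/9 = 1
Ellipse, center (-7, -12), major axis horizontal; a² = 25, b² = 9.
a = 5. Vertices at (h ± a, k).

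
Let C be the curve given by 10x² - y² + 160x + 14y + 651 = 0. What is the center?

Collect terms: 10(x² + 16x) -(y² - 14y) = -651
Complete the square: 10(x + 8)² -(y - 7)² = -651 + 640 - 49 = -60
Dividing both sides by -60: (y - 7)²/60 - (x + 8)²/6 = 1
Hyperbola with center (-8, 7).

(-8, 7)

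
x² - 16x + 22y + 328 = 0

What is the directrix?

Only x is squared. Complete the square in x: (x - 8)² = -22(y + 12).
Vertex (8, -12); 4p = -22 so p = -11/2. Opens down.
Directrix is the horizontal line y = k − p = -12 − (-11/2) = -13/2.

y = -13/2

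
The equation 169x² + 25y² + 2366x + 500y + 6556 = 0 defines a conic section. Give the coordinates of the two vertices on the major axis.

Rearranging, 169(x² + 14x) + 25(y² + 20y) = -6556.
Completing the square gives 169(x + 7)² + 25(y + 10)² = -6556 + 8281 + 2500 = 4225.
Divide through by 4225 to get (x + 7)²/25 + (y + 10)²/169 = 1.
Ellipse, center (-7, -10), major axis vertical; a² = 169, b² = 25.
a = 13. Vertices at (h, k ± a).

(-7, -23) and (-7, 3)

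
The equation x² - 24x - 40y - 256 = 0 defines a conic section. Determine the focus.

Only x is squared. Complete the square in x: (x - 12)² = 40(y + 10).
Vertex (12, -10); 4p = 40 so p = 10. Opens up.
Focus is p units from the vertex along the axis: (h, k + p).

(12, 0)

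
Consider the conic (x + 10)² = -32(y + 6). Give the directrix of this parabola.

Vertex (-10, -6); 4p = -32 so p = -8. Opens down.
Directrix is the horizontal line y = k − p = -6 − (-8) = 2.

y = 2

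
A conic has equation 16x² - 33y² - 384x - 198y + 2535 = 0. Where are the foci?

Group: 16(x² - 24x) -33(y² + 6y) = -2535
16(x - 12)² -33(y + 3)² = -2535 + 2304 - 297 = -528
Divide by -528: (y + 3)²/16 - (x - 12)²/33 = 1
Hyperbola, center (12, -3), transverse axis vertical; a² = 16, b² = 33.
c² = a² + b² = 16 + 33 = 49, so c = 7.
Foci lie on the vertical axis through the center: (h, k ± c).

(12, -10) and (12, 4)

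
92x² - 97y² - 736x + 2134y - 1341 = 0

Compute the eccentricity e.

e = 3√483/46

Collect terms: 92(x² - 8x) -97(y² - 22y) = 1341
Complete the square in x and y: 92(x - 4)² -97(y - 11)² = 1341 + 1472 - 11737 = -8924
Divide through by -8924 to get (y - 11)²/92 - (x - 4)²/97 = 1.
Hyperbola, center (4, 11), transverse axis vertical; a² = 92, b² = 97.
c² = a² + b² = 189, so c = 3√21.
e = c/a = 3√21/2√23 = 3√483/46.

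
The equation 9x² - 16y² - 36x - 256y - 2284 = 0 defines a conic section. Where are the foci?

(-13, -8) and (17, -8)

9(x² - 4x) -16(y² + 16y) = 2284
Complete the square in x and y: 9(x - 2)² -16(y + 8)² = 2284 + 36 - 1024 = 1296
Divide by 1296: (x - 2)²/144 - (y + 8)²/81 = 1
Hyperbola, center (2, -8), transverse axis horizontal; a² = 144, b² = 81.
c² = a² + b² = 144 + 81 = 225, so c = 15.
Foci lie on the horizontal axis through the center: (h ± c, k).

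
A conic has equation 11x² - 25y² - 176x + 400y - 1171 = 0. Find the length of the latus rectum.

22/5

Rearranging, 11(x² - 16x) -25(y² - 16y) = 1171.
11(x - 8)² -25(y - 8)² = 1171 + 704 - 1600 = 275
Divide by 275: (x - 8)²/25 - (y - 8)²/11 = 1
Hyperbola, center (8, 8), transverse axis horizontal; a² = 25, b² = 11.
Latus rectum length = 2b²/a = 2·11/5 = 22/5.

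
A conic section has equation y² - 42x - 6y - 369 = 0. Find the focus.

Only y is squared. Complete the square in y: (y - 3)² = 42(x + 9).
Vertex (-9, 3); 4p = 42 so p = 21/2. Opens right.
Focus is p units from the vertex along the axis: (h + p, k).

(3/2, 3)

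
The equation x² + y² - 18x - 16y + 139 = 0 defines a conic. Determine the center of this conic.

Group: (x² - 18x) + (y² - 16y) = -139
Complete the square in x and y: (x - 9)² + (y - 8)² = -139 + 81 + 64 = 6
So (x - 9)² + (y - 8)² = 6.
Circle centered at (9, 8) with r² = 6.

(9, 8)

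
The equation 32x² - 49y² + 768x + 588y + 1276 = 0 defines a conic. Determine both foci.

Rearranging, 32(x² + 24x) -49(y² - 12y) = -1276.
Complete the square in x and y: 32(x + 12)² -49(y - 6)² = -1276 + 4608 - 1764 = 1568
Divide through by 1568 to get (x + 12)²/49 - (y - 6)²/32 = 1.
Hyperbola, center (-12, 6), transverse axis horizontal; a² = 49, b² = 32.
c² = a² + b² = 49 + 32 = 81, so c = 9.
Foci lie on the horizontal axis through the center: (h ± c, k).

(-21, 6) and (-3, 6)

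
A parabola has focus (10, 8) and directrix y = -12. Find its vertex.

The vertex is the midpoint between the focus and the directrix along the axis of symmetry.
Axis is vertical (directrix is horizontal). Vertex y-coordinate = (8 + (-12))/2 = -2; x-coordinate = 10.

(10, -2)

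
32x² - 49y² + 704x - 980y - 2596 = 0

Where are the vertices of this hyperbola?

(-18, -10) and (-4, -10)

Rearranging, 32(x² + 22x) -49(y² + 20y) = 2596.
Completing the square gives 32(x + 11)² -49(y + 10)² = 2596 + 3872 - 4900 = 1568.
Divide by 1568: (x + 11)²/49 - (y + 10)²/32 = 1
Hyperbola, center (-11, -10), transverse axis horizontal; a² = 49, b² = 32.
a = 7. Vertices at (h ± a, k).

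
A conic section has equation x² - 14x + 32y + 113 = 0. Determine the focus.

Only x is squared. Complete the square in x: (x - 7)² = -32(y + 2).
Vertex (7, -2); 4p = -32 so p = -8. Opens down.
Focus is p units from the vertex along the axis: (h, k + p).

(7, -10)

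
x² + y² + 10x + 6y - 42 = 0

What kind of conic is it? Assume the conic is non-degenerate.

circle

No xy term. Coefficients of x² and y² are A = 1, C = 1.
A = C (same sign) ⇒ circle.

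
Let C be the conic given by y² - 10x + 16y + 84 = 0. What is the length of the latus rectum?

Only y is squared. Complete the square in y: (y + 8)² = 10(x - 2).
Vertex (2, -8); 4p = 10 so p = 5/2. Opens right.
Latus rectum length = |4p| = 10.

10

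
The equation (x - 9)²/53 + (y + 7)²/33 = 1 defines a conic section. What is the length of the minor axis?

Center (9, -7). The larger denominator 53 sits under the x-term, so the major axis is horizontal; a² = 53, b² = 33.
b² = 33 so b = √33; the minor axis has length 2b = 2√33.

2√33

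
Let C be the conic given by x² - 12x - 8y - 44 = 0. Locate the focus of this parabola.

(6, -8)

Only x is squared. Complete the square in x: (x - 6)² = 8(y + 10).
Vertex (6, -10); 4p = 8 so p = 2. Opens up.
Focus is p units from the vertex along the axis: (h, k + p).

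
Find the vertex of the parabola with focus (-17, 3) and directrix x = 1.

(-8, 3)

The vertex is the midpoint between the focus and the directrix along the axis of symmetry.
Axis is horizontal (directrix is vertical). Vertex x-coordinate = (-17 + 1)/2 = -8; y-coordinate = 3.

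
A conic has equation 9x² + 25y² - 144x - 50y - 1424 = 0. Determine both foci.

Group: 9(x² - 16x) + 25(y² - 2y) = 1424
Completing the square gives 9(x - 8)² + 25(y - 1)² = 1424 + 576 + 25 = 2025.
Divide by 2025: (x - 8)²/225 + (y - 1)²/81 = 1
Ellipse, center (8, 1), major axis horizontal; a² = 225, b² = 81.
c² = a² - b² = 225 - 81 = 144, so c = 12.
Foci lie on the horizontal axis through the center: (h ± c, k).

(-4, 1) and (20, 1)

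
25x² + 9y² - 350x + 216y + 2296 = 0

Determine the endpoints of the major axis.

Group: 25(x² - 14x) + 9(y² + 24y) = -2296
25(x - 7)² + 9(y + 12)² = -2296 + 1225 + 1296 = 225
Dividing both sides by 225: (x - 7)²/9 + (y + 12)²/25 = 1
Ellipse, center (7, -12), major axis vertical; a² = 25, b² = 9.
a = 5. Vertices at (h, k ± a).

(7, -17) and (7, -7)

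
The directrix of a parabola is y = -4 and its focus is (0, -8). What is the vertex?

(0, -6)

The vertex is the midpoint between the focus and the directrix along the axis of symmetry.
Axis is vertical (directrix is horizontal). Vertex y-coordinate = (-8 + (-4))/2 = -6; x-coordinate = 0.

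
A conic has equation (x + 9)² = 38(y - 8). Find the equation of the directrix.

y = -3/2

Vertex (-9, 8); 4p = 38 so p = 19/2. Opens up.
Directrix is the horizontal line y = k − p = 8 − (19/2) = -3/2.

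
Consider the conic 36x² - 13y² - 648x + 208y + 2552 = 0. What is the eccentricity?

e = 7/6

Rearranging, 36(x² - 18x) -13(y² - 16y) = -2552.
Completing the square gives 36(x - 9)² -13(y - 8)² = -2552 + 2916 - 832 = -468.
Divide through by -468 to get (y - 8)²/36 - (x - 9)²/13 = 1.
Hyperbola, center (9, 8), transverse axis vertical; a² = 36, b² = 13.
c² = a² + b² = 49, so c = 7.
e = c/a = 7/6.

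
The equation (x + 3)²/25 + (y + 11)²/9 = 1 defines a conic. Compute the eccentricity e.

Center (-3, -11). The larger denominator 25 sits under the x-term, so the major axis is horizontal; a² = 25, b² = 9.
c² = a² - b² = 16, so c = 4.
e = c/a = 4/5.

e = 4/5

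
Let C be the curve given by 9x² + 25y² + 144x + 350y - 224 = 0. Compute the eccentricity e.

e = 4/5

Group the x- and y-terms: 9(x² + 16x) + 25(y² + 14y) = 224
Complete the square in x and y: 9(x + 8)² + 25(y + 7)² = 224 + 576 + 1225 = 2025
Divide through by 2025 to get (x + 8)²/225 + (y + 7)²/81 = 1.
Ellipse, center (-8, -7), major axis horizontal; a² = 225, b² = 81.
c² = a² - b² = 144, so c = 12.
e = c/a = 12/15 = 4/5.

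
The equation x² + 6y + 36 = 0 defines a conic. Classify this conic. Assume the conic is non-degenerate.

No xy term. Coefficients of x² and y² are A = 1, C = 0.
Exactly one squared variable ⇒ parabola.

parabola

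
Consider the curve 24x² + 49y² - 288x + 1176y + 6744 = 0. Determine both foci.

(1, -12) and (11, -12)

24(x² - 12x) + 49(y² + 24y) = -6744
Complete the square in x and y: 24(x - 6)² + 49(y + 12)² = -6744 + 864 + 7056 = 1176
Divide by 1176: (x - 6)²/49 + (y + 12)²/24 = 1
Ellipse, center (6, -12), major axis horizontal; a² = 49, b² = 24.
c² = a² - b² = 49 - 24 = 25, so c = 5.
Foci lie on the horizontal axis through the center: (h ± c, k).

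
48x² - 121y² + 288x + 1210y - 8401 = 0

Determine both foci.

48(x² + 6x) -121(y² - 10y) = 8401
Complete the square: 48(x + 3)² -121(y - 5)² = 8401 + 432 - 3025 = 5808
Divide through by 5808 to get (x + 3)²/121 - (y - 5)²/48 = 1.
Hyperbola, center (-3, 5), transverse axis horizontal; a² = 121, b² = 48.
c² = a² + b² = 121 + 48 = 169, so c = 13.
Foci lie on the horizontal axis through the center: (h ± c, k).

(-16, 5) and (10, 5)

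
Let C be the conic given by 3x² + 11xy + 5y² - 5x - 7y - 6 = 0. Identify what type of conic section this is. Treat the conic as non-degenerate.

hyperbola

A = 3, B = 11, C = 5.
Discriminant B² − 4AC = 11² − 4·3·5 = 61.
B² − 4AC > 0 ⇒ hyperbola.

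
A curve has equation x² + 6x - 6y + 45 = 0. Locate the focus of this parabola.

(-3, 15/2)

Only x is squared. Complete the square in x: (x + 3)² = 6(y - 6).
Vertex (-3, 6); 4p = 6 so p = 3/2. Opens up.
Focus is p units from the vertex along the axis: (h, k + p).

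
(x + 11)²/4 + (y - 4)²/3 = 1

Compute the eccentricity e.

Center (-11, 4). The larger denominator 4 sits under the x-term, so the major axis is horizontal; a² = 4, b² = 3.
c² = a² - b² = 1, so c = 1.
e = c/a = 1/2.

e = 1/2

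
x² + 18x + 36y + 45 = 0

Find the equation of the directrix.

Only x is squared. Complete the square in x: (x + 9)² = -36(y - 1).
Vertex (-9, 1); 4p = -36 so p = -9. Opens down.
Directrix is the horizontal line y = k − p = 1 − (-9) = 10.

y = 10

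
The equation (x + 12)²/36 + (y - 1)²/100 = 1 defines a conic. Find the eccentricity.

e = 4/5

Center (-12, 1). The larger denominator 100 sits under the y-term, so the major axis is vertical; a² = 100, b² = 36.
c² = a² - b² = 64, so c = 8.
e = c/a = 8/10 = 4/5.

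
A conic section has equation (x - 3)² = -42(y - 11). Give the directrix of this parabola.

y = 43/2

Vertex (3, 11); 4p = -42 so p = -21/2. Opens down.
Directrix is the horizontal line y = k − p = 11 − (-21/2) = 43/2.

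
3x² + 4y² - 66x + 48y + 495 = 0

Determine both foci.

Rearranging, 3(x² - 22x) + 4(y² + 12y) = -495.
Complete the square: 3(x - 11)² + 4(y + 6)² = -495 + 363 + 144 = 12
Divide through by 12 to get (x - 11)²/4 + (y + 6)²/3 = 1.
Ellipse, center (11, -6), major axis horizontal; a² = 4, b² = 3.
c² = a² - b² = 4 - 3 = 1, so c = 1.
Foci lie on the horizontal axis through the center: (h ± c, k).

(10, -6) and (12, -6)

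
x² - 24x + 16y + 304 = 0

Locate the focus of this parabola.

Only x is squared. Complete the square in x: (x - 12)² = -16(y + 10).
Vertex (12, -10); 4p = -16 so p = -4. Opens down.
Focus is p units from the vertex along the axis: (h, k + p).

(12, -14)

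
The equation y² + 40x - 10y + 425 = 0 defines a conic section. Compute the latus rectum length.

Only y is squared. Complete the square in y: (y - 5)² = -40(x + 10).
Vertex (-10, 5); 4p = -40 so p = -10. Opens left.
Latus rectum length = |4p| = 40.

40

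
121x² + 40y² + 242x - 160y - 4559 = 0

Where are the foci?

(-1, -7) and (-1, 11)

121(x² + 2x) + 40(y² - 4y) = 4559
Complete the square: 121(x + 1)² + 40(y - 2)² = 4559 + 121 + 160 = 4840
Divide through by 4840 to get (x + 1)²/40 + (y - 2)²/121 = 1.
Ellipse, center (-1, 2), major axis vertical; a² = 121, b² = 40.
c² = a² - b² = 121 - 40 = 81, so c = 9.
Foci lie on the vertical axis through the center: (h, k ± c).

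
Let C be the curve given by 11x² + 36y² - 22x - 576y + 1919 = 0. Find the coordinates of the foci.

Group the x- and y-terms: 11(x² - 2x) + 36(y² - 16y) = -1919
Complete the square: 11(x - 1)² + 36(y - 8)² = -1919 + 11 + 2304 = 396
Divide by 396: (x - 1)²/36 + (y - 8)²/11 = 1
Ellipse, center (1, 8), major axis horizontal; a² = 36, b² = 11.
c² = a² - b² = 36 - 11 = 25, so c = 5.
Foci lie on the horizontal axis through the center: (h ± c, k).

(-4, 8) and (6, 8)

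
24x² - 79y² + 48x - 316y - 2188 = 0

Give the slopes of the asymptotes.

2√474/79 and -2√474/79

Group the x- and y-terms: 24(x² + 2x) -79(y² + 4y) = 2188
24(x + 1)² -79(y + 2)² = 2188 + 24 - 316 = 1896
Dividing both sides by 1896: (x + 1)²/79 - (y + 2)²/24 = 1
Hyperbola, center (-1, -2), transverse axis horizontal; a² = 79, b² = 24.
For a horizontal hyperbola the asymptotes have slope ±b/a.
Here that is ±2√6/√79 = ±2√474/79.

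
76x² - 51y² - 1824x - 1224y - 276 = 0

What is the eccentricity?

Collect terms: 76(x² - 24x) -51(y² + 24y) = 276
76(x - 12)² -51(y + 12)² = 276 + 10944 - 7344 = 3876
Divide through by 3876 to get (x - 12)²/51 - (y + 12)²/76 = 1.
Hyperbola, center (12, -12), transverse axis horizontal; a² = 51, b² = 76.
c² = a² + b² = 127, so c = √127.
e = c/a = √127/√51 = √6477/51.

e = √6477/51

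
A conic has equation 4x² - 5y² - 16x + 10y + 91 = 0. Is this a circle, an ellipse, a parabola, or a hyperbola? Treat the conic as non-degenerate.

hyperbola

No xy term. Coefficients of x² and y² are A = 4, C = -5.
A and C have opposite signs ⇒ hyperbola.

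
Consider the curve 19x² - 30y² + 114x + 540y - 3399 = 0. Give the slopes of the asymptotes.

√570/30 and -√570/30

Rearranging, 19(x² + 6x) -30(y² - 18y) = 3399.
19(x + 3)² -30(y - 9)² = 3399 + 171 - 2430 = 1140
Divide through by 1140 to get (x + 3)²/60 - (y - 9)²/38 = 1.
Hyperbola, center (-3, 9), transverse axis horizontal; a² = 60, b² = 38.
For a horizontal hyperbola the asymptotes have slope ±b/a.
Here that is ±√38/2√15 = ±√570/30.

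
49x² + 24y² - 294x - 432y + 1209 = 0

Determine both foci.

Rearranging, 49(x² - 6x) + 24(y² - 18y) = -1209.
49(x - 3)² + 24(y - 9)² = -1209 + 441 + 1944 = 1176
Divide through by 1176 to get (x - 3)²/24 + (y - 9)²/49 = 1.
Ellipse, center (3, 9), major axis vertical; a² = 49, b² = 24.
c² = a² - b² = 49 - 24 = 25, so c = 5.
Foci lie on the vertical axis through the center: (h, k ± c).

(3, 4) and (3, 14)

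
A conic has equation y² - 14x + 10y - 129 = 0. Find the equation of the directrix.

Only y is squared. Complete the square in y: (y + 5)² = 14(x + 11).
Vertex (-11, -5); 4p = 14 so p = 7/2. Opens right.
Directrix is the vertical line x = h − p = -11 − (7/2) = -29/2.

x = -29/2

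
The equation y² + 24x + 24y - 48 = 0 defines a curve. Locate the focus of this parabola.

(2, -12)

Only y is squared. Complete the square in y: (y + 12)² = -24(x - 8).
Vertex (8, -12); 4p = -24 so p = -6. Opens left.
Focus is p units from the vertex along the axis: (h + p, k).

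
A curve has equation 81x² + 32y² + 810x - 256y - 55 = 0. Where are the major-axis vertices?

Group the x- and y-terms: 81(x² + 10x) + 32(y² - 8y) = 55
Complete the square in x and y: 81(x + 5)² + 32(y - 4)² = 55 + 2025 + 512 = 2592
Dividing both sides by 2592: (x + 5)²/32 + (y - 4)²/81 = 1
Ellipse, center (-5, 4), major axis vertical; a² = 81, b² = 32.
a = 9. Vertices at (h, k ± a).

(-5, -5) and (-5, 13)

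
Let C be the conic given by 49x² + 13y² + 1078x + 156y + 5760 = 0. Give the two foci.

(-11, -12) and (-11, 0)

49(x² + 22x) + 13(y² + 12y) = -5760
Complete the square: 49(x + 11)² + 13(y + 6)² = -5760 + 5929 + 468 = 637
Divide through by 637 to get (x + 11)²/13 + (y + 6)²/49 = 1.
Ellipse, center (-11, -6), major axis vertical; a² = 49, b² = 13.
c² = a² - b² = 49 - 13 = 36, so c = 6.
Foci lie on the vertical axis through the center: (h, k ± c).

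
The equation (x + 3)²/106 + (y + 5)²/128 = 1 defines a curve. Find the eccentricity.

Center (-3, -5). The larger denominator 128 sits under the y-term, so the major axis is vertical; a² = 128, b² = 106.
c² = a² - b² = 22, so c = √22.
e = c/a = √22/8√2 = √11/8.

e = √11/8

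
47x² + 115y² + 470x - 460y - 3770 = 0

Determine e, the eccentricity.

Collect terms: 47(x² + 10x) + 115(y² - 4y) = 3770
47(x + 5)² + 115(y - 2)² = 3770 + 1175 + 460 = 5405
Divide through by 5405 to get (x + 5)²/115 + (y - 2)²/47 = 1.
Ellipse, center (-5, 2), major axis horizontal; a² = 115, b² = 47.
c² = a² - b² = 68, so c = 2√17.
e = c/a = 2√17/√115 = 2√1955/115.

e = 2√1955/115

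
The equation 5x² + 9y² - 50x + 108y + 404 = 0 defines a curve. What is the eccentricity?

e = 2/3

5(x² - 10x) + 9(y² + 12y) = -404
Complete the square in x and y: 5(x - 5)² + 9(y + 6)² = -404 + 125 + 324 = 45
Divide by 45: (x - 5)²/9 + (y + 6)²/5 = 1
Ellipse, center (5, -6), major axis horizontal; a² = 9, b² = 5.
c² = a² - b² = 4, so c = 2.
e = c/a = 2/3.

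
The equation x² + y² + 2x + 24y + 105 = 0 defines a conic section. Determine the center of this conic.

Group the x- and y-terms: (x² + 2x) + (y² + 24y) = -105
Completing the square gives (x + 1)² + (y + 12)² = -105 + 1 + 144 = 40.
So (x + 1)² + (y + 12)² = 40.
Circle centered at (-1, -12) with r² = 40.

(-1, -12)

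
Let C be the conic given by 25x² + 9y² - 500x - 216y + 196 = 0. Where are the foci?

(10, -4) and (10, 28)

Group: 25(x² - 20x) + 9(y² - 24y) = -196
Complete the square in x and y: 25(x - 10)² + 9(y - 12)² = -196 + 2500 + 1296 = 3600
Divide through by 3600 to get (x - 10)²/144 + (y - 12)²/400 = 1.
Ellipse, center (10, 12), major axis vertical; a² = 400, b² = 144.
c² = a² - b² = 400 - 144 = 256, so c = 16.
Foci lie on the vertical axis through the center: (h, k ± c).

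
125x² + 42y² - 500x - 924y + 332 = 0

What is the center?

Rearranging, 125(x² - 4x) + 42(y² - 22y) = -332.
Complete the square: 125(x - 2)² + 42(y - 11)² = -332 + 500 + 5082 = 5250
Divide through by 5250 to get (x - 2)²/42 + (y - 11)²/125 = 1.
Ellipse with center (2, 11).

(2, 11)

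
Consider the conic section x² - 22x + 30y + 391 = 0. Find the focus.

(11, -33/2)

Only x is squared. Complete the square in x: (x - 11)² = -30(y + 9).
Vertex (11, -9); 4p = -30 so p = -15/2. Opens down.
Focus is p units from the vertex along the axis: (h, k + p).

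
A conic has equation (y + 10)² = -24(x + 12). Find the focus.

(-18, -10)

Vertex (-12, -10); 4p = -24 so p = -6. Opens left.
Focus is p units from the vertex along the axis: (h + p, k).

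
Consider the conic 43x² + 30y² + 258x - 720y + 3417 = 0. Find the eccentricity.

Group the x- and y-terms: 43(x² + 6x) + 30(y² - 24y) = -3417
43(x + 3)² + 30(y - 12)² = -3417 + 387 + 4320 = 1290
Dividing both sides by 1290: (x + 3)²/30 + (y - 12)²/43 = 1
Ellipse, center (-3, 12), major axis vertical; a² = 43, b² = 30.
c² = a² - b² = 13, so c = √13.
e = c/a = √13/√43 = √559/43.

e = √559/43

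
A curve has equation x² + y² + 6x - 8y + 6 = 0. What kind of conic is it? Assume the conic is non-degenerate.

No xy term. Coefficients of x² and y² are A = 1, C = 1.
A = C (same sign) ⇒ circle.

circle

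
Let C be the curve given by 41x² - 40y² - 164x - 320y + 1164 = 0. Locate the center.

(2, -4)

41(x² - 4x) -40(y² + 8y) = -1164
Complete the square: 41(x - 2)² -40(y + 4)² = -1164 + 164 - 640 = -1640
Dividing both sides by -1640: (y + 4)²/41 - (x - 2)²/40 = 1
Hyperbola with center (2, -4).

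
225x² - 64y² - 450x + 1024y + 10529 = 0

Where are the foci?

225(x² - 2x) -64(y² - 16y) = -10529
Complete the square in x and y: 225(x - 1)² -64(y - 8)² = -10529 + 225 - 4096 = -14400
Divide through by -14400 to get (y - 8)²/225 - (x - 1)²/64 = 1.
Hyperbola, center (1, 8), transverse axis vertical; a² = 225, b² = 64.
c² = a² + b² = 225 + 64 = 289, so c = 17.
Foci lie on the vertical axis through the center: (h, k ± c).

(1, -9) and (1, 25)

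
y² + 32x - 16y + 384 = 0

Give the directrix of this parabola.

x = -2

Only y is squared. Complete the square in y: (y - 8)² = -32(x + 10).
Vertex (-10, 8); 4p = -32 so p = -8. Opens left.
Directrix is the vertical line x = h − p = -10 − (-8) = -2.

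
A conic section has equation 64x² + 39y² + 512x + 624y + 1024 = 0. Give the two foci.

Collect terms: 64(x² + 8x) + 39(y² + 16y) = -1024
Complete the square: 64(x + 4)² + 39(y + 8)² = -1024 + 1024 + 2496 = 2496
Divide by 2496: (x + 4)²/39 + (y + 8)²/64 = 1
Ellipse, center (-4, -8), major axis vertical; a² = 64, b² = 39.
c² = a² - b² = 64 - 39 = 25, so c = 5.
Foci lie on the vertical axis through the center: (h, k ± c).

(-4, -13) and (-4, -3)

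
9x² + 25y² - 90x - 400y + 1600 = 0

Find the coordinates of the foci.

Group: 9(x² - 10x) + 25(y² - 16y) = -1600
Complete the square: 9(x - 5)² + 25(y - 8)² = -1600 + 225 + 1600 = 225
Divide through by 225 to get (x - 5)²/25 + (y - 8)²/9 = 1.
Ellipse, center (5, 8), major axis horizontal; a² = 25, b² = 9.
c² = a² - b² = 25 - 9 = 16, so c = 4.
Foci lie on the horizontal axis through the center: (h ± c, k).

(1, 8) and (9, 8)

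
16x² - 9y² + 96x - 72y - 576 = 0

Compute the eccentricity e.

16(x² + 6x) -9(y² + 8y) = 576
16(x + 3)² -9(y + 4)² = 576 + 144 - 144 = 576
Divide by 576: (x + 3)²/36 - (y + 4)²/64 = 1
Hyperbola, center (-3, -4), transverse axis horizontal; a² = 36, b² = 64.
c² = a² + b² = 100, so c = 10.
e = c/a = 10/6 = 5/3.

e = 5/3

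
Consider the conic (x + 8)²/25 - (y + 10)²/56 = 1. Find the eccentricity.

e = 9/5

Center (-8, -10). The positive term is the x-term, so the transverse axis is horizontal; a² = 25, b² = 56.
c² = a² + b² = 81, so c = 9.
e = c/a = 9/5.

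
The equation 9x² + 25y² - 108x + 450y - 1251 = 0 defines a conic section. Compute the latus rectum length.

72/5

Group the x- and y-terms: 9(x² - 12x) + 25(y² + 18y) = 1251
Complete the square: 9(x - 6)² + 25(y + 9)² = 1251 + 324 + 2025 = 3600
Divide through by 3600 to get (x - 6)²/400 + (y + 9)²/144 = 1.
Ellipse, center (6, -9), major axis horizontal; a² = 400, b² = 144.
Latus rectum length = 2b²/a = 2·144/20 = 72/5.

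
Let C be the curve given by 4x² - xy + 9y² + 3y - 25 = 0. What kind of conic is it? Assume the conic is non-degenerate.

A = 4, B = -1, C = 9.
Discriminant B² − 4AC = (-1)² − 4·4·9 = -143.
B² − 4AC < 0 ⇒ ellipse.

ellipse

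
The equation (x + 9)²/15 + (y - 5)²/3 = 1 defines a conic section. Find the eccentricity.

Center (-9, 5). The larger denominator 15 sits under the x-term, so the major axis is horizontal; a² = 15, b² = 3.
c² = a² - b² = 12, so c = 2√3.
e = c/a = 2√3/√15 = 2√5/5.

e = 2√5/5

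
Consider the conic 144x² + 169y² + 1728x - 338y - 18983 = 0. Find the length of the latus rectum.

288/13

Group the x- and y-terms: 144(x² + 12x) + 169(y² - 2y) = 18983
Completing the square gives 144(x + 6)² + 169(y - 1)² = 18983 + 5184 + 169 = 24336.
Divide by 24336: (x + 6)²/169 + (y - 1)²/144 = 1
Ellipse, center (-6, 1), major axis horizontal; a² = 169, b² = 144.
Latus rectum length = 2b²/a = 2·144/13 = 288/13.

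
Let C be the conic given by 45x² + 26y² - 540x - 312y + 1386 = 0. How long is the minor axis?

Collect terms: 45(x² - 12x) + 26(y² - 12y) = -1386
Complete the square in x and y: 45(x - 6)² + 26(y - 6)² = -1386 + 1620 + 936 = 1170
Dividing both sides by 1170: (x - 6)²/26 + (y - 6)²/45 = 1
Ellipse, center (6, 6), major axis vertical; a² = 45, b² = 26.
b² = 26 so b = √26; the minor axis has length 2b = 2√26.

2√26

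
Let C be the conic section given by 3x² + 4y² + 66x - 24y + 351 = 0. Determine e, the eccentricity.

e = 1/2

Group: 3(x² + 22x) + 4(y² - 6y) = -351
Complete the square in x and y: 3(x + 11)² + 4(y - 3)² = -351 + 363 + 36 = 48
Divide through by 48 to get (x + 11)²/16 + (y - 3)²/12 = 1.
Ellipse, center (-11, 3), major axis horizontal; a² = 16, b² = 12.
c² = a² - b² = 4, so c = 2.
e = c/a = 2/4 = 1/2.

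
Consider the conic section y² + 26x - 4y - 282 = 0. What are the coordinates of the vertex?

(11, 2)

Only y is squared. Complete the square in y: (y - 2)² = -26(x - 11).
Vertex (11, 2); 4p = -26 so p = -13/2. Opens left.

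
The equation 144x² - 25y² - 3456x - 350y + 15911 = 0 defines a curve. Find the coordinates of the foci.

Rearranging, 144(x² - 24x) -25(y² + 14y) = -15911.
Complete the square in x and y: 144(x - 12)² -25(y + 7)² = -15911 + 20736 - 1225 = 3600
Divide by 3600: (x - 12)²/25 - (y + 7)²/144 = 1
Hyperbola, center (12, -7), transverse axis horizontal; a² = 25, b² = 144.
c² = a² + b² = 25 + 144 = 169, so c = 13.
Foci lie on the horizontal axis through the center: (h ± c, k).

(-1, -7) and (25, -7)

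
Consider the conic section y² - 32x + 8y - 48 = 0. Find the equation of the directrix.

Only y is squared. Complete the square in y: (y + 4)² = 32(x + 2).
Vertex (-2, -4); 4p = 32 so p = 8. Opens right.
Directrix is the vertical line x = h − p = -2 − (8) = -10.

x = -10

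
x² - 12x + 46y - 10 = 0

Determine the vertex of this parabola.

(6, 1)

Only x is squared. Complete the square in x: (x - 6)² = -46(y - 1).
Vertex (6, 1); 4p = -46 so p = -23/2. Opens down.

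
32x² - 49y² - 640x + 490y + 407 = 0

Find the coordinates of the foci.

32(x² - 20x) -49(y² - 10y) = -407
Complete the square in x and y: 32(x - 10)² -49(y - 5)² = -407 + 3200 - 1225 = 1568
Divide by 1568: (x - 10)²/49 - (y - 5)²/32 = 1
Hyperbola, center (10, 5), transverse axis horizontal; a² = 49, b² = 32.
c² = a² + b² = 49 + 32 = 81, so c = 9.
Foci lie on the horizontal axis through the center: (h ± c, k).

(1, 5) and (19, 5)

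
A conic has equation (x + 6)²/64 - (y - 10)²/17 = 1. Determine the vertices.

Center (-6, 10). The positive term is the x-term, so the transverse axis is horizontal; a² = 64, b² = 17.
a = 8. Vertices at (h ± a, k).

(-14, 10) and (2, 10)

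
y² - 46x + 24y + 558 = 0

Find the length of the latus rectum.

Only y is squared. Complete the square in y: (y + 12)² = 46(x - 9).
Vertex (9, -12); 4p = 46 so p = 23/2. Opens right.
Latus rectum length = |4p| = 46.

46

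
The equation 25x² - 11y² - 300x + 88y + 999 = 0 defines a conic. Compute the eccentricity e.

e = 6/5

Collect terms: 25(x² - 12x) -11(y² - 8y) = -999
Completing the square gives 25(x - 6)² -11(y - 4)² = -999 + 900 - 176 = -275.
Divide by -275: (y - 4)²/25 - (x - 6)²/11 = 1
Hyperbola, center (6, 4), transverse axis vertical; a² = 25, b² = 11.
c² = a² + b² = 36, so c = 6.
e = c/a = 6/5.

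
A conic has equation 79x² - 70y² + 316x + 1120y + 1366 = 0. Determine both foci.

(-2, 8 - √149) and (-2, 8 + √149)

Collect terms: 79(x² + 4x) -70(y² - 16y) = -1366
Complete the square: 79(x + 2)² -70(y - 8)² = -1366 + 316 - 4480 = -5530
Divide by -5530: (y - 8)²/79 - (x + 2)²/70 = 1
Hyperbola, center (-2, 8), transverse axis vertical; a² = 79, b² = 70.
c² = a² + b² = 79 + 70 = 149, so c = √149.
Foci lie on the vertical axis through the center: (h, k ± c).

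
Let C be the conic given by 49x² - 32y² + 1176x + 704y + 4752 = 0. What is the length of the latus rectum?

Rearranging, 49(x² + 24x) -32(y² - 22y) = -4752.
Complete the square in x and y: 49(x + 12)² -32(y - 11)² = -4752 + 7056 - 3872 = -1568
Dividing both sides by -1568: (y - 11)²/49 - (x + 12)²/32 = 1
Hyperbola, center (-12, 11), transverse axis vertical; a² = 49, b² = 32.
Latus rectum length = 2b²/a = 2·32/7 = 64/7.

64/7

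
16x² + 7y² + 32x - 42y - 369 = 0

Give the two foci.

16(x² + 2x) + 7(y² - 6y) = 369
Complete the square in x and y: 16(x + 1)² + 7(y - 3)² = 369 + 16 + 63 = 448
Divide through by 448 to get (x + 1)²/28 + (y - 3)²/64 = 1.
Ellipse, center (-1, 3), major axis vertical; a² = 64, b² = 28.
c² = a² - b² = 64 - 28 = 36, so c = 6.
Foci lie on the vertical axis through the center: (h, k ± c).

(-1, -3) and (-1, 9)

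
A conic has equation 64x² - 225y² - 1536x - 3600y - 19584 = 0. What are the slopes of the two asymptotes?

8/15 and -8/15

Rearranging, 64(x² - 24x) -225(y² + 16y) = 19584.
Completing the square gives 64(x - 12)² -225(y + 8)² = 19584 + 9216 - 14400 = 14400.
Dividing both sides by 14400: (x - 12)²/225 - (y + 8)²/64 = 1
Hyperbola, center (12, -8), transverse axis horizontal; a² = 225, b² = 64.
For a horizontal hyperbola the asymptotes have slope ±b/a.
Here that is ±8/15.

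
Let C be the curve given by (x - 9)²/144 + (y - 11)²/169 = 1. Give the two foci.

Center (9, 11). The larger denominator 169 sits under the y-term, so the major axis is vertical; a² = 169, b² = 144.
c² = a² - b² = 169 - 144 = 25, so c = 5.
Foci lie on the vertical axis through the center: (h, k ± c).

(9, 6) and (9, 16)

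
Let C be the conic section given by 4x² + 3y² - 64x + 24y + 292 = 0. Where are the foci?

(8, -5) and (8, -3)

Collect terms: 4(x² - 16x) + 3(y² + 8y) = -292
4(x - 8)² + 3(y + 4)² = -292 + 256 + 48 = 12
Divide through by 12 to get (x - 8)²/3 + (y + 4)²/4 = 1.
Ellipse, center (8, -4), major axis vertical; a² = 4, b² = 3.
c² = a² - b² = 4 - 3 = 1, so c = 1.
Foci lie on the vertical axis through the center: (h, k ± c).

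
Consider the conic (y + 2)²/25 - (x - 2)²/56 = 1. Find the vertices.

(2, -7) and (2, 3)

Center (2, -2). The positive term is the y-term, so the transverse axis is vertical; a² = 25, b² = 56.
a = 5. Vertices at (h, k ± a).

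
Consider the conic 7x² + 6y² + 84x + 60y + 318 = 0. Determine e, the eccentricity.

e = √7/7

Rearranging, 7(x² + 12x) + 6(y² + 10y) = -318.
Complete the square: 7(x + 6)² + 6(y + 5)² = -318 + 252 + 150 = 84
Divide through by 84 to get (x + 6)²/12 + (y + 5)²/14 = 1.
Ellipse, center (-6, -5), major axis vertical; a² = 14, b² = 12.
c² = a² - b² = 2, so c = √2.
e = c/a = √2/√14 = √7/7.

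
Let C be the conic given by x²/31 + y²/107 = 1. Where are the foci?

(0, 0 - 2√19) and (0, 0 + 2√19)

Center (0, 0). The larger denominator 107 sits under the y-term, so the major axis is vertical; a² = 107, b² = 31.
c² = a² - b² = 107 - 31 = 76, so c = 2√19.
Foci lie on the vertical axis through the center: (h, k ± c).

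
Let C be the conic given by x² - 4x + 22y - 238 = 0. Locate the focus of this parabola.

(2, 11/2)

Only x is squared. Complete the square in x: (x - 2)² = -22(y - 11).
Vertex (2, 11); 4p = -22 so p = -11/2. Opens down.
Focus is p units from the vertex along the axis: (h, k + p).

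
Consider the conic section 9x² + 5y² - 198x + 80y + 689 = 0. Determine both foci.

(11, -16) and (11, 0)

Group: 9(x² - 22x) + 5(y² + 16y) = -689
Complete the square in x and y: 9(x - 11)² + 5(y + 8)² = -689 + 1089 + 320 = 720
Divide through by 720 to get (x - 11)²/80 + (y + 8)²/144 = 1.
Ellipse, center (11, -8), major axis vertical; a² = 144, b² = 80.
c² = a² - b² = 144 - 80 = 64, so c = 8.
Foci lie on the vertical axis through the center: (h, k ± c).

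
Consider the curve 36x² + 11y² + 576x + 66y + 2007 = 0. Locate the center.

(-8, -3)

Collect terms: 36(x² + 16x) + 11(y² + 6y) = -2007
Complete the square in x and y: 36(x + 8)² + 11(y + 3)² = -2007 + 2304 + 99 = 396
Divide through by 396 to get (x + 8)²/11 + (y + 3)²/36 = 1.
Ellipse with center (-8, -3).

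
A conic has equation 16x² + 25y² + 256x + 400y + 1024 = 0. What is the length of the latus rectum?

Group: 16(x² + 16x) + 25(y² + 16y) = -1024
Complete the square: 16(x + 8)² + 25(y + 8)² = -1024 + 1024 + 1600 = 1600
Divide through by 1600 to get (x + 8)²/100 + (y + 8)²/64 = 1.
Ellipse, center (-8, -8), major axis horizontal; a² = 100, b² = 64.
Latus rectum length = 2b²/a = 2·64/10 = 64/5.

64/5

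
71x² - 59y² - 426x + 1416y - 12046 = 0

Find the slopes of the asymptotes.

√4189/59 and -√4189/59

Collect terms: 71(x² - 6x) -59(y² - 24y) = 12046
Complete the square: 71(x - 3)² -59(y - 12)² = 12046 + 639 - 8496 = 4189
Divide through by 4189 to get (x - 3)²/59 - (y - 12)²/71 = 1.
Hyperbola, center (3, 12), transverse axis horizontal; a² = 59, b² = 71.
For a horizontal hyperbola the asymptotes have slope ±b/a.
Here that is ±√71/√59 = ±√4189/59.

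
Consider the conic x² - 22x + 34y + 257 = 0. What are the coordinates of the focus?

(11, -25/2)

Only x is squared. Complete the square in x: (x - 11)² = -34(y + 4).
Vertex (11, -4); 4p = -34 so p = -17/2. Opens down.
Focus is p units from the vertex along the axis: (h, k + p).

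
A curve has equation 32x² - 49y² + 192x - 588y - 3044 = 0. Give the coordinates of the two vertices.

(-10, -6) and (4, -6)

Group: 32(x² + 6x) -49(y² + 12y) = 3044
32(x + 3)² -49(y + 6)² = 3044 + 288 - 1764 = 1568
Dividing both sides by 1568: (x + 3)²/49 - (y + 6)²/32 = 1
Hyperbola, center (-3, -6), transverse axis horizontal; a² = 49, b² = 32.
a = 7. Vertices at (h ± a, k).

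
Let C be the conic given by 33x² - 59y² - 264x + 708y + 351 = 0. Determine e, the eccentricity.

Group the x- and y-terms: 33(x² - 8x) -59(y² - 12y) = -351
Complete the square: 33(x - 4)² -59(y - 6)² = -351 + 528 - 2124 = -1947
Divide by -1947: (y - 6)²/33 - (x - 4)²/59 = 1
Hyperbola, center (4, 6), transverse axis vertical; a² = 33, b² = 59.
c² = a² + b² = 92, so c = 2√23.
e = c/a = 2√23/√33 = 2√759/33.

e = 2√759/33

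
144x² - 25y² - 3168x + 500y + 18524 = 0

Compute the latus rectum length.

25/6

Group: 144(x² - 22x) -25(y² - 20y) = -18524
Completing the square gives 144(x - 11)² -25(y - 10)² = -18524 + 17424 - 2500 = -3600.
Dividing both sides by -3600: (y - 10)²/144 - (x - 11)²/25 = 1
Hyperbola, center (11, 10), transverse axis vertical; a² = 144, b² = 25.
Latus rectum length = 2b²/a = 2·25/12 = 25/6.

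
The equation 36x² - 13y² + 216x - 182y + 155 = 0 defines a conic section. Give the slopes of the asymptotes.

6√13/13 and -6√13/13

Collect terms: 36(x² + 6x) -13(y² + 14y) = -155
Complete the square: 36(x + 3)² -13(y + 7)² = -155 + 324 - 637 = -468
Divide by -468: (y + 7)²/36 - (x + 3)²/13 = 1
Hyperbola, center (-3, -7), transverse axis vertical; a² = 36, b² = 13.
For a vertical hyperbola the asymptotes have slope ±a/b.
Here that is ±6/√13 = ±6√13/13.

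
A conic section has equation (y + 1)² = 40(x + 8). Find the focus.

(2, -1)

Vertex (-8, -1); 4p = 40 so p = 10. Opens right.
Focus is p units from the vertex along the axis: (h + p, k).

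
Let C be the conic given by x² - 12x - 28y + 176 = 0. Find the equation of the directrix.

Only x is squared. Complete the square in x: (x - 6)² = 28(y - 5).
Vertex (6, 5); 4p = 28 so p = 7. Opens up.
Directrix is the horizontal line y = k − p = 5 − (7) = -2.

y = -2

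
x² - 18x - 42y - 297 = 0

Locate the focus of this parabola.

(9, 3/2)

Only x is squared. Complete the square in x: (x - 9)² = 42(y + 9).
Vertex (9, -9); 4p = 42 so p = 21/2. Opens up.
Focus is p units from the vertex along the axis: (h, k + p).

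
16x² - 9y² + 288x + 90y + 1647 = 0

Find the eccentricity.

e = 5/4

Collect terms: 16(x² + 18x) -9(y² - 10y) = -1647
16(x + 9)² -9(y - 5)² = -1647 + 1296 - 225 = -576
Dividing both sides by -576: (y - 5)²/64 - (x + 9)²/36 = 1
Hyperbola, center (-9, 5), transverse axis vertical; a² = 64, b² = 36.
c² = a² + b² = 100, so c = 10.
e = c/a = 10/8 = 5/4.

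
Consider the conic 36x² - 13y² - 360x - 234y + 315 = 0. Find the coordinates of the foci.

Rearranging, 36(x² - 10x) -13(y² + 18y) = -315.
Complete the square in x and y: 36(x - 5)² -13(y + 9)² = -315 + 900 - 1053 = -468
Divide by -468: (y + 9)²/36 - (x - 5)²/13 = 1
Hyperbola, center (5, -9), transverse axis vertical; a² = 36, b² = 13.
c² = a² + b² = 36 + 13 = 49, so c = 7.
Foci lie on the vertical axis through the center: (h, k ± c).

(5, -16) and (5, -2)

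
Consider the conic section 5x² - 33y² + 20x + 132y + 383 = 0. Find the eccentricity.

e = √190/5

Collect terms: 5(x² + 4x) -33(y² - 4y) = -383
5(x + 2)² -33(y - 2)² = -383 + 20 - 132 = -495
Dividing both sides by -495: (y - 2)²/15 - (x + 2)²/99 = 1
Hyperbola, center (-2, 2), transverse axis vertical; a² = 15, b² = 99.
c² = a² + b² = 114, so c = √114.
e = c/a = √114/√15 = √190/5.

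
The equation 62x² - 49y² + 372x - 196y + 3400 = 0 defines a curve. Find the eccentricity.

e = √6882/62

Group: 62(x² + 6x) -49(y² + 4y) = -3400
62(x + 3)² -49(y + 2)² = -3400 + 558 - 196 = -3038
Dividing both sides by -3038: (y + 2)²/62 - (x + 3)²/49 = 1
Hyperbola, center (-3, -2), transverse axis vertical; a² = 62, b² = 49.
c² = a² + b² = 111, so c = √111.
e = c/a = √111/√62 = √6882/62.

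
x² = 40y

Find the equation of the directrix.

y = -10

Vertex (0, 0); 4p = 40 so p = 10. Opens up.
Directrix is the horizontal line y = k − p = 0 − (10) = -10.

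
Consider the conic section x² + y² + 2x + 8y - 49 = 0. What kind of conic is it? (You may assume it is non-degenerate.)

circle

No xy term. Coefficients of x² and y² are A = 1, C = 1.
A = C (same sign) ⇒ circle.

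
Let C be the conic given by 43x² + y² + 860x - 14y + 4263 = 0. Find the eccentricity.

e = √1806/43

Collect terms: 43(x² + 20x) + (y² - 14y) = -4263
Completing the square gives 43(x + 10)² + (y - 7)² = -4263 + 4300 + 49 = 86.
Dividing both sides by 86: (x + 10)²/2 + (y - 7)²/86 = 1
Ellipse, center (-10, 7), major axis vertical; a² = 86, b² = 2.
c² = a² - b² = 84, so c = 2√21.
e = c/a = 2√21/√86 = √1806/43.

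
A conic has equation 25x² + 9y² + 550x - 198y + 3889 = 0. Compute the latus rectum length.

18/5

Collect terms: 25(x² + 22x) + 9(y² - 22y) = -3889
25(x + 11)² + 9(y - 11)² = -3889 + 3025 + 1089 = 225
Divide through by 225 to get (x + 11)²/9 + (y - 11)²/25 = 1.
Ellipse, center (-11, 11), major axis vertical; a² = 25, b² = 9.
Latus rectum length = 2b²/a = 2·9/5 = 18/5.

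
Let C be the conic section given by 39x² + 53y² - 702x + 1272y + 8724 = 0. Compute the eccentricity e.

Rearranging, 39(x² - 18x) + 53(y² + 24y) = -8724.
Completing the square gives 39(x - 9)² + 53(y + 12)² = -8724 + 3159 + 7632 = 2067.
Divide through by 2067 to get (x - 9)²/53 + (y + 12)²/39 = 1.
Ellipse, center (9, -12), major axis horizontal; a² = 53, b² = 39.
c² = a² - b² = 14, so c = √14.
e = c/a = √14/√53 = √742/53.

e = √742/53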